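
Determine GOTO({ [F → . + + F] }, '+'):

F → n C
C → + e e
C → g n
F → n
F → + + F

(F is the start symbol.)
GOTO(I, '+') = CLOSURE({ [A → αX.β] : [A → α.Xβ] ∈ I, X = '+' })

Items with dot before '+', with the dot advanced:
  [F → . + + F] → [F → + . + F]
Closure adds nothing (no advanced item has the dot before a non-terminal).

GOTO = { [F → + . + F] }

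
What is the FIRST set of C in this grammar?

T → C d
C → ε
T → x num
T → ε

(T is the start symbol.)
{ ε }

To compute FIRST(C), examine every production with C on the left-hand side, reading each right-hand side left to right until a non-nullable symbol is reached.

From C → ε:
  - ε-production, so ε ∈ FIRST(C)

Collecting: FIRST(C) = { ε }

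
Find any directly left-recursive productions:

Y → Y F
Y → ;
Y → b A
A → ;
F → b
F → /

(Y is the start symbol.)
Yes, Y is left-recursive

Y → Y F: LEFT RECURSIVE (starts with Y)
Y → ;: starts with ';'
Y → b A: starts with b
A → ;: starts with ';'
F → b: starts with b
F → /: starts with '/'

The grammar has direct left recursion on: Y.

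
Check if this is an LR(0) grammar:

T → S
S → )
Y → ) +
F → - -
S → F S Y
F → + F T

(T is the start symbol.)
Yes, the grammar is LR(0)

A grammar is LR(0) if no state in the canonical LR(0) collection has:
  - both a shift item (dot before a terminal) and a complete item (shift-reduce conflict), or
  - two or more complete items (reduce-reduce conflict; the accept item [T' → T .] counts as a complete item here).

Augment with T' → T and build the canonical LR(0) collection (I0 = CLOSURE({[T' → . T]}), then GOTO on every symbol after a dot until no new states appear). It has 14 states:
  I0: { [F → . + F T], [F → . - -], [S → . )], [S → . F S Y], [T → . S], [T' → . T] }  — shift
  I1: { [S → ) .] }  — reduce
  I2: { [F → + . F T], [F → . + F T], [F → . - -] }  — shift
  I3: { [F → - . -] }  — shift
  I4: { [F → . + F T], [F → . - -], [S → . )], [S → . F S Y], [S → F . S Y] }  — shift
  I5: { [T → S .] }  — reduce
  I6: { [T' → T .] }  — accept
  I7: { [S → F S . Y], [Y → . ) +] }  — shift
  I8: { [Y → ) . +] }  — shift
  I9: { [S → F S Y .] }  — reduce
  I10: { [Y → ) + .] }  — reduce
  I11: { [F → - - .] }  — reduce
  I12: { [F → + F . T], [F → . + F T], [F → . - -], [S → . )], [S → . F S Y], [T → . S] }  — shift
  I13: { [F → + F T .] }  — reduce

Every state is either a pure shift/goto state or contains exactly one complete item and nothing to shift — no conflicts. The grammar is LR(0).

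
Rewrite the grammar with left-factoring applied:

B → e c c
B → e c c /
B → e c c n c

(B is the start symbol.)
B → e c c B'
B' → ε
B' → /
B' → n c

Left-factoring transforms A → αβ₁ | αβ₂ into A → αA' and A' → β₁ | β₂
(α is the longest common prefix among the alternatives). Repeat until
no nonterminal has two alternatives with a common prefix.

Round 1: B has alternatives sharing prefix 'e c c'. Introduce B': B → e c c B'
  Add: B' → ε
  Add: B' → /
  Add: B' → n c

No remaining common prefixes — done.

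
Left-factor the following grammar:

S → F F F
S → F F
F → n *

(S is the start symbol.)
Left-factoring transforms A → αβ₁ | αβ₂ into A → αA' and A' → β₁ | β₂
(α is the longest common prefix among the alternatives). Repeat until
no nonterminal has two alternatives with a common prefix.

Round 1: S has alternatives sharing prefix 'F F'. Introduce S': S → F F S'
  Add: S' → F
  Add: S' → ε

No remaining common prefixes — done.

Resulting grammar:
S → F F S'
S' → F
S' → ε
F → n *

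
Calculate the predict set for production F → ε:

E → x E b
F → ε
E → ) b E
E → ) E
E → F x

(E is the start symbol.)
PREDICT(F → ε) = (FIRST(RHS) \ {ε}) ∪ (FOLLOW(F) if ε ∈ FIRST(RHS), i.e. RHS ⇒* ε)
The right-hand side is ε (FIRST(ε) = { ε }), so the predict set is FOLLOW(F) = { 'x' }
PREDICT(F → ε) = { 'x' }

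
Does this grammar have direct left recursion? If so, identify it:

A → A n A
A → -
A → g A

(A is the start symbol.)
Direct left recursion occurs when N → N α for some non-terminal N (the right-hand side begins with the left-hand side itself).

A → A n A: LEFT RECURSIVE (starts with A)
A → -: starts with '-'
A → g A: starts with g

The grammar has direct left recursion on: A.

Answer: Yes, A is left-recursive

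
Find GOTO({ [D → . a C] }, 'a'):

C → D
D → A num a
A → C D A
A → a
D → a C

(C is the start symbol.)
GOTO(I, 'a') = CLOSURE({ [A → αX.β] : [A → α.Xβ] ∈ I, X = 'a' })

Items with dot before 'a', with the dot advanced:
  [D → . a C] → [D → a . C]
Closure of the advanced items:
  [D → a . C] has the dot before C: add [C → . D]
  [C → . D] has the dot before D: add [D → . A num a], [D → . a C]
  [D → . A num a] has the dot before A: add [A → . C D A], [A → . a]

GOTO = { [A → . C D A], [A → . a], [C → . D], [D → . A num a], [D → . a C], [D → a . C] }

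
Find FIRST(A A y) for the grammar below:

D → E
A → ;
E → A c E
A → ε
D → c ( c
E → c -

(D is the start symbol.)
FIRST sets of the non-terminals involved (from the grammar, by fixed-point iteration):
  FIRST(A) = { ';', ε }

To compute FIRST(A A y), process the symbols left to right:
Symbol A is a non-terminal. Add FIRST(A) \ {ε} = { ';' }
A is nullable (ε ∈ FIRST(A)), continue to the next symbol.
Symbol A is a non-terminal. Add FIRST(A) \ {ε} = { ';' }
A is nullable (ε ∈ FIRST(A)), continue to the next symbol.
Symbol y is a terminal. Add 'y' and stop.
FIRST(A A y) = { ';', 'y' }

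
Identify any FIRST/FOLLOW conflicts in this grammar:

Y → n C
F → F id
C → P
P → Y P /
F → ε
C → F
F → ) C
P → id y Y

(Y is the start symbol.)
Yes. F → F id with FOLLOW(F) on { 'id' }; C → P with FOLLOW(C) on { 'id', 'n' }

A FIRST/FOLLOW conflict occurs when a non-terminal N has a nullable alternative N → β (β ⇒* ε) and another alternative N → α with FIRST(α) ∩ FOLLOW(N) ≠ ∅: on such a lookahead the parser cannot decide between expanding α and letting N vanish via β.

Nullable non-terminals: C, F.
FIRST sets used below: FIRST(P) = { 'id', 'n' }, FIRST(F) = { ')', 'id', ε }

C: nullable alternative(s) C → F; FOLLOW(C) = { $, '/', 'id', 'n' }
  C → P: FIRST \ {ε} = { 'id', 'n' } — overlaps FOLLOW(C) on { 'id', 'n' }: CONFLICT
  C → F: FIRST \ {ε} = { ')', 'id' } — this is the only nullable alternative, skip

F: nullable alternative(s) F → ε; FOLLOW(F) = { $, '/', 'id', 'n' }
  F → F id: FIRST \ {ε} = { ')', 'id' } — overlaps FOLLOW(F) on { 'id' }: CONFLICT
  F → ε: FIRST \ {ε} = { } — this is the only nullable alternative, skip
  F → ) C: FIRST \ {ε} = { ')' } — disjoint from FOLLOW(F)

P, Y have no nullable alternative, so no FIRST/FOLLOW check is needed there.

So the grammar has 2 FIRST/FOLLOW conflicts (marked CONFLICT above).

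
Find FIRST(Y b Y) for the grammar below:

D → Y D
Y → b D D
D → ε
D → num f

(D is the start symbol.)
{ 'b' }

FIRST sets of the non-terminals involved (from the grammar, by fixed-point iteration):
  FIRST(Y) = { 'b' }

To compute FIRST(Y b Y), process the symbols left to right:
Symbol Y is a non-terminal. Add FIRST(Y) \ {ε} = { 'b' }
Y is not nullable (ε ∉ FIRST(Y)), so stop here.
FIRST(Y b Y) = { 'b' }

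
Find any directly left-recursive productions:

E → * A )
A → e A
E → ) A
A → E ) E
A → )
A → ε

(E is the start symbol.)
Direct left recursion occurs when N → N α for some non-terminal N (the right-hand side begins with the left-hand side itself).

E → * A ): starts with '*'
A → e A: starts with e
E → ) A: starts with ')'
A → E ) E: starts with E
A → ): starts with ')'
A → ε: starts with ε

No direct left recursion found.

Answer: No direct left recursion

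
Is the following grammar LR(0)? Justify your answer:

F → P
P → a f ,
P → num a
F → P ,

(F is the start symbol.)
A grammar is LR(0) if no state in the canonical LR(0) collection has:
  - both a shift item (dot before a terminal) and a complete item (shift-reduce conflict), or
  - two or more complete items (reduce-reduce conflict; the accept item [F' → F .] counts as a complete item here).

Augment with F' → F and build the canonical LR(0) collection (I0 = CLOSURE({[F' → . F]}), then GOTO on every symbol after a dot until no new states appear). It has 9 states:
  I0: { [F → . P ,], [F → . P], [F' → . F], [P → . a f ,], [P → . num a] }  — shift
  I1: { [F' → F .] }  — accept
  I2: { [F → P . ,], [F → P .] }  — shift, reduce
  I3: { [P → a . f ,] }  — shift
  I4: { [P → num . a] }  — shift
  I5: { [P → num a .] }  — reduce
  I6: { [P → a f . ,] }  — shift
  I7: { [P → a f , .] }  — reduce
  I8: { [F → P , .] }  — reduce

Conflict in state I2:
  Shift-reduce conflict between [F → P .] and [F → P . ,]
So the grammar is NOT LR(0).

Answer: No. Shift-reduce conflict between [F → P .] and [F → P . ,]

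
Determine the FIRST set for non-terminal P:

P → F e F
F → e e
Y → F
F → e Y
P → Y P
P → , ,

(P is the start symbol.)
{ ',', 'e' }

FIRST sets of the other non-terminals involved (by the same procedure, iterated to a fixed point):
  FIRST(F) = { 'e' }
  FIRST(Y) = { 'e' }

From P → F e F:
  - F is a non-terminal: add FIRST(F) \ {ε} = { 'e' }
    F is not nullable, so stop
From P → Y P:
  - Y is a non-terminal: add FIRST(Y) \ {ε} = { 'e' }
    Y is not nullable, so stop
From P → , ,:
  - ',' is a terminal: add ',' and stop

Collecting: FIRST(P) = { ',', 'e' }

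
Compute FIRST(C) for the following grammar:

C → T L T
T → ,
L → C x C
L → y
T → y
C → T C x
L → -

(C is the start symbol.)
FIRST sets of the other non-terminals involved (by the same procedure, iterated to a fixed point):
  FIRST(T) = { ',', 'y' }

From C → T L T:
  - T is a non-terminal: add FIRST(T) \ {ε} = { ',', 'y' }
    T is not nullable, so stop
From C → T C x:
  - T is a non-terminal: add FIRST(T) \ {ε} = { ',', 'y' }
    T is not nullable, so stop

Collecting: FIRST(C) = { ',', 'y' }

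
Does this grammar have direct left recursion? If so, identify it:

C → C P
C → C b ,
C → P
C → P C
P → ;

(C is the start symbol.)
Yes, C is left-recursive

Direct left recursion occurs when N → N α for some non-terminal N (the right-hand side begins with the left-hand side itself).

C → C P: LEFT RECURSIVE (starts with C)
C → C b ,: LEFT RECURSIVE (starts with C)
C → P: starts with P
C → P C: starts with P
P → ;: starts with ';'

The grammar has direct left recursion on: C.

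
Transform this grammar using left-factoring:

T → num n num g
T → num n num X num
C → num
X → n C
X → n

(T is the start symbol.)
Left-factoring transforms A → αβ₁ | αβ₂ into A → αA' and A' → β₁ | β₂
(α is the longest common prefix among the alternatives). Repeat until
no nonterminal has two alternatives with a common prefix.

Round 1: T has alternatives sharing prefix 'num n num'. Introduce T': T → num n num T'
  Add: T' → g
  Add: T' → X num

Round 2: X has alternatives sharing prefix 'n'. Introduce X': X → n X'
  Add: X' → C
  Add: X' → ε

No remaining common prefixes — done.

Resulting grammar:
T → num n num T'
T' → g
T' → X num
C → num
X → n X'
X' → C
X' → ε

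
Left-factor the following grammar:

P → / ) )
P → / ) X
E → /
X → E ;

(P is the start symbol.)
Left-factoring transforms A → αβ₁ | αβ₂ into A → αA' and A' → β₁ | β₂
(α is the longest common prefix among the alternatives). Repeat until
no nonterminal has two alternatives with a common prefix.

Round 1: P has alternatives sharing prefix '/ )'. Introduce P': P → / ) P'
  Add: P' → )
  Add: P' → X

No remaining common prefixes — done.

Resulting grammar:
P → / ) P'
P' → )
P' → X
E → /
X → E ;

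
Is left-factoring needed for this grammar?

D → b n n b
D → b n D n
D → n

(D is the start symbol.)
Yes, D has productions with common prefix 'b n'

Left-factoring is needed when two productions for the same non-terminal
share a common prefix on the right-hand side.

Productions for D:
  D → b n n b
  D → b n D n
  D → n

Found common prefix 'b n' in productions for D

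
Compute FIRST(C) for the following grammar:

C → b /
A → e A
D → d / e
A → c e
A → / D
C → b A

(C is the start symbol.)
{ 'b' }

To compute FIRST(C), examine every production with C on the left-hand side, reading each right-hand side left to right until a non-nullable symbol is reached.

From C → b /:
  - b is a terminal: add 'b' and stop
From C → b A:
  - b is a terminal: add 'b' and stop

Collecting: FIRST(C) = { 'b' }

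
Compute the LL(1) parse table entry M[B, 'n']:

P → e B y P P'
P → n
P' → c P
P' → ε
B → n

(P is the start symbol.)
To find M[B, 'n'], we find productions for B where 'n' is in the predict set (PREDICT(N → α) = (FIRST(α) \ {ε}) ∪ (FOLLOW(N) if α ⇒* ε)).

B → n: PREDICT = { 'n' }
  'n' is in predict set, so this production goes in M[B, 'n']

M[B, 'n'] = B → n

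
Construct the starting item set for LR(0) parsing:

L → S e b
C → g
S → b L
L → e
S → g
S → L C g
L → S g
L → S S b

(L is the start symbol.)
{ [L → . S S b], [L → . S e b], [L → . S g], [L → . e], [L' → . L], [S → . L C g], [S → . b L], [S → . g] }

First, augment the grammar with L' → L
I₀ = CLOSURE({ [L' → . L] }):
  [L' → . L] has the dot before L: add [L → . S e b], [L → . e], [L → . S g], [L → . S S b]
  [L → . S e b] has the dot before S: add [S → . b L], [S → . g], [S → . L C g]
No further items can be added.

I₀ = { [L → . S S b], [L → . S e b], [L → . S g], [L → . e], [L' → . L], [S → . L C g], [S → . b L], [S → . g] }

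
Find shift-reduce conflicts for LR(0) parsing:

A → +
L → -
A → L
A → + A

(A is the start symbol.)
A shift-reduce conflict occurs when an LR(0) state has both:
  - a complete (reduce) item [A → α .] (dot at the end), and
  - a shift item [B → β . c γ] (dot before a terminal).

Augment with A' → A and build the canonical LR(0) collection (I0 = CLOSURE({[A' → . A]}), then GOTO on every symbol after a dot until no new states appear). It has 6 states:
  I0: { [A → . + A], [A → . +], [A → . L], [A' → . A], [L → . -] }  — shift
  I1: { [A → + . A], [A → + .], [A → . + A], [A → . +], [A → . L], [L → . -] }  — shift, reduce
  I2: { [L → - .] }  — reduce
  I3: { [A' → A .] }  — accept
  I4: { [A → L .] }  — reduce
  I5: { [A → + A .] }  — reduce

I1 contains reduce item [A → + .] and shift items [A → . +], [A → . + A], [L → . -] — shift-reduce conflict.

Answer: Yes — I1: [A → + .] vs [A → . +]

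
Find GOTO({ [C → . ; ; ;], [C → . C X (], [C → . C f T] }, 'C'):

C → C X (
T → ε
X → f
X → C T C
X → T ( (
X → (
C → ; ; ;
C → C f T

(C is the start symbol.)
{ [C → . ; ; ;], [C → . C X (], [C → . C f T], [C → C . X (], [C → C . f T], [T → .], [X → . (], [X → . C T C], [X → . T ( (], [X → . f] }

GOTO(I, 'C') = CLOSURE({ [A → αX.β] : [A → α.Xβ] ∈ I, X = 'C' })

Items with dot before 'C', with the dot advanced:
  [C → . C X (] → [C → C . X (]
  [C → . C f T] → [C → C . f T]
Closure of the advanced items:
  [C → C . X (] has the dot before X: add [X → . f], [X → . C T C], [X → . T ( (], [X → . (]
  [X → . C T C] has the dot before C: add [C → . C X (], [C → . ; ; ;], [C → . C f T]
  [X → . T ( (] has the dot before T: add [T → .]

GOTO = { [C → . ; ; ;], [C → . C X (], [C → . C f T], [C → C . X (], [C → C . f T], [T → .], [X → . (], [X → . C T C], [X → . T ( (], [X → . f] }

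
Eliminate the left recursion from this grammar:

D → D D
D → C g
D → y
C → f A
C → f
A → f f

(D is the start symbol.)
D → C g D'
D → y D'
D' → D D'
D' → ε
C → f A
C → f
A → f f

D is directly left-recursive. The standard transformation for
  A → A α₁ | ... | A α_m | β₁ | ... | β_n
is
  A  → β₁ A' | ... | β_n A'
  A' → α₁ A' | ... | α_m A' | ε

D → C g becomes D → C g D'
D → y becomes D → y D'
D → D D becomes D' → D D'
Add D' → ε

Productions for other non-terminals are unchanged:
  C → f A
  C → f
  A → f f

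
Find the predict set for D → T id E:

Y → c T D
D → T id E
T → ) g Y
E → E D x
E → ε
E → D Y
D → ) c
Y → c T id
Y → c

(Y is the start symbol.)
{ ')' }

PREDICT(D → T id E) = (FIRST(RHS) \ {ε}) ∪ (FOLLOW(D) if ε ∈ FIRST(RHS), i.e. RHS ⇒* ε)
FIRST(T) = { ')' }
FIRST(T id E) = { ')' }
ε ∉ FIRST(T id E), so FOLLOW(D) is not added.
PREDICT(D → T id E) = { ')' }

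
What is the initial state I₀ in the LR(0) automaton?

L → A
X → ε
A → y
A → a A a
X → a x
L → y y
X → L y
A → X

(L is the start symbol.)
{ [A → . X], [A → . a A a], [A → . y], [L → . A], [L → . y y], [L' → . L], [X → . L y], [X → . a x], [X → .] }

First, augment the grammar with L' → L
I₀ = CLOSURE({ [L' → . L] }):
  [L' → . L] has the dot before L: add [L → . A], [L → . y y]
  [L → . A] has the dot before A: add [A → . y], [A → . a A a], [A → . X]
  [A → . X] has the dot before X: add [X → .], [X → . a x], [X → . L y]
No further items can be added.

I₀ = { [A → . X], [A → . a A a], [A → . y], [L → . A], [L → . y y], [L' → . L], [X → . L y], [X → . a x], [X → .] }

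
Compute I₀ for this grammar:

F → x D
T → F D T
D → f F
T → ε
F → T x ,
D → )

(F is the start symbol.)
First, augment the grammar with F' → F
I₀ = CLOSURE({ [F' → . F] }):
  [F' → . F] has the dot before F: add [F → . x D], [F → . T x ,]
  [F → . T x ,] has the dot before T: add [T → . F D T], [T → .]
No further items can be added.

I₀ = { [F → . T x ,], [F → . x D], [F' → . F], [T → . F D T], [T → .] }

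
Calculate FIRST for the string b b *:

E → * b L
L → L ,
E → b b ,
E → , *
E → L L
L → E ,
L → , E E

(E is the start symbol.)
To compute FIRST(b b *), process the symbols left to right:
Symbol b is a terminal. Add 'b' and stop.
FIRST(b b *) = { 'b' }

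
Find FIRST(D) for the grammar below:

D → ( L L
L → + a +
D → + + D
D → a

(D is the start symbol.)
To compute FIRST(D), examine every production with D on the left-hand side, reading each right-hand side left to right until a non-nullable symbol is reached.

From D → ( L L:
  - '(' is a terminal: add '(' and stop
From D → + + D:
  - '+' is a terminal: add '+' and stop
From D → a:
  - a is a terminal: add 'a' and stop

Collecting: FIRST(D) = { '(', '+', 'a' }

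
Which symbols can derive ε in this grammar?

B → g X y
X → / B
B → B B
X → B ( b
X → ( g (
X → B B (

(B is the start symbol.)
There are no ε-productions, so no non-terminal can derive ε.
No non-terminals are nullable.

Answer: None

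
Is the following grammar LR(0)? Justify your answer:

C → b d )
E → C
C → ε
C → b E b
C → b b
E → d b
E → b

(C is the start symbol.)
Augment with C' → C and build the canonical LR(0) collection (I0 = CLOSURE({[C' → . C]}), then GOTO on every symbol after a dot until no new states appear). It has 10 states:
  I0: { [C → . b E b], [C → . b b], [C → . b d )], [C → .], [C' → . C] }  — shift, reduce
  I1: { [C' → C .] }  — accept
  I2: { [C → . b E b], [C → . b b], [C → . b d )], [C → .], [C → b . E b], [C → b . b], [C → b . d )], [E → . C], [E → . b], [E → . d b] }  — shift, reduce
  I3: { [E → C .] }  — reduce
  I4: { [C → b E . b] }  — shift
  I5: { [C → . b E b], [C → . b b], [C → . b d )], [C → .], [C → b . E b], [C → b . b], [C → b . d )], [C → b b .], [E → . C], [E → . b], [E → . d b], [E → b .] }  — shift, 3 reduces
  I6: { [C → b d . )], [E → d . b] }  — shift
  I7: { [C → b d ) .] }  — reduce
  I8: { [E → d b .] }  — reduce
  I9: { [C → b E b .] }  — reduce

Conflict in state I0:
  Shift-reduce conflict between [C → .] and [C → . b E b]
So the grammar is NOT LR(0).

Answer: No. Shift-reduce conflict between [C → .] and [C → . b E b]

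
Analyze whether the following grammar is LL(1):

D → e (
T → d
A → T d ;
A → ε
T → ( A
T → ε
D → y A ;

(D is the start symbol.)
A grammar is LL(1) if for each non-terminal N with multiple productions, the predict sets of those productions are pairwise disjoint, where PREDICT(N → α) = (FIRST(α) \ {ε}) ∪ (FOLLOW(N) if α ⇒* ε).

Relevant sets:
  FIRST(T) = { '(', 'd', ε }
  FOLLOW(T) = { 'd' }
  FOLLOW(A) = { ';', 'd' }

For D:
  PREDICT(D → e '(') = { 'e' }
  PREDICT(D → y A ';') = { 'y' }
For T:
  PREDICT(T → d) = { 'd' }
  PREDICT(T → '(' A) = { '(' }
  PREDICT(T → ε) = { 'd' }
For A:
  PREDICT(A → T d ';') = { '(', 'd' }
  PREDICT(A → ε) = { ';', 'd' }

Conflict found: Predict set conflict for T: { 'd' }
The grammar is NOT LL(1).

Answer: No. Predict set conflict for T: { 'd' }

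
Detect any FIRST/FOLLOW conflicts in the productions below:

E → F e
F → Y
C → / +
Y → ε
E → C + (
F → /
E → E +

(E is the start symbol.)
No FIRST/FOLLOW conflicts.

Nullable non-terminals: F, Y.
FIRST sets used below: FIRST(Y) = { ε }

F: nullable alternative(s) F → Y; FOLLOW(F) = { 'e' }
  F → Y: FIRST \ {ε} = { } — this is the only nullable alternative, skip
  F → /: FIRST \ {ε} = { '/' } — disjoint from FOLLOW(F)
Y has a nullable alternative but only one production, so nothing to check.

C, E have no nullable alternative, so no FIRST/FOLLOW check is needed there.

No FIRST/FOLLOW conflicts found.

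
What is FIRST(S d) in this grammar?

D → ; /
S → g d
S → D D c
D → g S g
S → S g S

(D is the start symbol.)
{ ';', 'g' }

FIRST sets of the non-terminals involved (from the grammar, by fixed-point iteration):
  FIRST(S) = { ';', 'g' }

To compute FIRST(S d), process the symbols left to right:
Symbol S is a non-terminal. Add FIRST(S) \ {ε} = { ';', 'g' }
S is not nullable (ε ∉ FIRST(S)), so stop here.
FIRST(S d) = { ';', 'g' }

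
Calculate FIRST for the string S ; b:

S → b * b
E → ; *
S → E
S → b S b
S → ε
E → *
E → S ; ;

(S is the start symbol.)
FIRST sets of the non-terminals involved (from the grammar, by fixed-point iteration):
  FIRST(S) = { '*', ';', 'b', ε }

To compute FIRST(S ; b), process the symbols left to right:
Symbol S is a non-terminal. Add FIRST(S) \ {ε} = { '*', ';', 'b' }
S is nullable (ε ∈ FIRST(S)), continue to the next symbol.
Symbol ; is a terminal. Add ';' and stop.
FIRST(S ; b) = { '*', ';', 'b' }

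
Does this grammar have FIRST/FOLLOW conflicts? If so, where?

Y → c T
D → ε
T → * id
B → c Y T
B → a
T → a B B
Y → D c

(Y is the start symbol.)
No FIRST/FOLLOW conflicts.

Nullable non-terminals: D.
D has a nullable alternative but only one production, so nothing to check.

B, T, Y have no nullable alternative, so no FIRST/FOLLOW check is needed there.

No FIRST/FOLLOW conflicts found.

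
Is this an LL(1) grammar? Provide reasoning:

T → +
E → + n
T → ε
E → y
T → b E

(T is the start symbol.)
A grammar is LL(1) if for each non-terminal N with multiple productions, the predict sets of those productions are pairwise disjoint, where PREDICT(N → α) = (FIRST(α) \ {ε}) ∪ (FOLLOW(N) if α ⇒* ε).

Relevant sets:
  FOLLOW(T) = { $ }

For T:
  PREDICT(T → '+') = { '+' }
  PREDICT(T → ε) = { $ }
  PREDICT(T → b E) = { 'b' }
For E:
  PREDICT(E → '+' n) = { '+' }
  PREDICT(E → y) = { 'y' }

All predict sets are disjoint. The grammar IS LL(1).

Answer: Yes, the grammar is LL(1).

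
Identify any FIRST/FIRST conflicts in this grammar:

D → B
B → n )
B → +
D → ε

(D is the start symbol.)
No FIRST/FIRST conflicts.

FIRST sets of the non-terminals at (or reachable through a nullable prefix from) the front of some alternative:
  FIRST(B) = { '+', 'n' }

Productions for D:
  D → B: FIRST = { '+', 'n' }
  D → ε: FIRST = { ε }
Productions for B:
  B → n ): FIRST = { 'n' }
  B → +: FIRST = { '+' }

All alternatives of each non-terminal have pairwise disjoint FIRST sets.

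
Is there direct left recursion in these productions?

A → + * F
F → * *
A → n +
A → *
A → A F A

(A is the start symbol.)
Yes, A is left-recursive

A → + * F: starts with '+'
F → * *: starts with '*'
A → n +: starts with n
A → *: starts with '*'
A → A F A: LEFT RECURSIVE (starts with A)

The grammar has direct left recursion on: A.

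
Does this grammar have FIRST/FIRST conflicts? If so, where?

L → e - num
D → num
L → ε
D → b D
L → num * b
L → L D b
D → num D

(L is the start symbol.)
FIRST sets of the non-terminals at (or reachable through a nullable prefix from) the front of some alternative:
  FIRST(L) = { 'b', 'e', 'num', ε }
  FIRST(D) = { 'b', 'num' }

Productions for L:
  L → e - num: FIRST = { 'e' }
  L → ε: FIRST = { ε }
  L → num * b: FIRST = { 'num' }
  L → L D b: FIRST = { 'b', 'e', 'num' }
Productions for D:
  D → num: FIRST = { 'num' }
  D → b D: FIRST = { 'b' }
  D → num D: FIRST = { 'num' }

Conflict for L: L → e - num and L → L D b
  Overlap: { 'e' }
Conflict for L: L → num * b and L → L D b
  Overlap: { 'num' }
Conflict for D: D → num and D → num D
  Overlap: { 'num' }

Answer: Yes. L → e '-' num / L → L D b on { 'e' }; L → num '*' b / L → L D b on { 'num' }; D → num / D → num D on { 'num' }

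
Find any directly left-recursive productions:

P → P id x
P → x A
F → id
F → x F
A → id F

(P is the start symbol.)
Yes, P is left-recursive

P → P id x: LEFT RECURSIVE (starts with P)
P → x A: starts with x
F → id: starts with id
F → x F: starts with x
A → id F: starts with id

The grammar has direct left recursion on: P.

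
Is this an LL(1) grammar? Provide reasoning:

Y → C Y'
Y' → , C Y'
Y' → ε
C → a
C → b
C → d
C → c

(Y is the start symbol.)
Yes, the grammar is LL(1).

A grammar is LL(1) if for each non-terminal N with multiple productions, the predict sets of those productions are pairwise disjoint, where PREDICT(N → α) = (FIRST(α) \ {ε}) ∪ (FOLLOW(N) if α ⇒* ε).

Relevant sets:
  FOLLOW(Y') = { $ }

For Y':
  PREDICT(Y' → ',' C Y') = { ',' }
  PREDICT(Y' → ε) = { $ }
For C:
  PREDICT(C → a) = { 'a' }
  PREDICT(C → b) = { 'b' }
  PREDICT(C → d) = { 'd' }
  PREDICT(C → c) = { 'c' }
Y has a single production, so nothing to check there.

All predict sets are disjoint. The grammar IS LL(1).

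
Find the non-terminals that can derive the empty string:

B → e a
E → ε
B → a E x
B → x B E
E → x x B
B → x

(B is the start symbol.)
A non-terminal is nullable if it can derive ε (the empty string): either it has an ε-production, or it has a production whose right-hand side consists entirely of nullable non-terminals.

ε-productions: E → ε
So E is immediately nullable.
No further non-terminal can be added: every production for the remaining non-terminals contains a terminal or a non-nullable non-terminal.
Nullable = { 'E' }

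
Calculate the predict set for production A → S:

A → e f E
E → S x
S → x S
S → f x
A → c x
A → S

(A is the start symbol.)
PREDICT(A → S) = (FIRST(RHS) \ {ε}) ∪ (FOLLOW(A) if ε ∈ FIRST(RHS), i.e. RHS ⇒* ε)
FIRST(S) = { 'f', 'x' }
FIRST(S) = { 'f', 'x' }
ε ∉ FIRST(S), so FOLLOW(A) is not added.
PREDICT(A → S) = { 'f', 'x' }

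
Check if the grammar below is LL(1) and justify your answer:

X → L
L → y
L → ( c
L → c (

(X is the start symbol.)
A grammar is LL(1) if for each non-terminal N with multiple productions, the predict sets of those productions are pairwise disjoint, where PREDICT(N → α) = (FIRST(α) \ {ε}) ∪ (FOLLOW(N) if α ⇒* ε).

For L:
  PREDICT(L → y) = { 'y' }
  PREDICT(L → '(' c) = { '(' }
  PREDICT(L → c '(') = { 'c' }
X has a single production, so nothing to check there.

All predict sets are disjoint. The grammar IS LL(1).

Answer: Yes, the grammar is LL(1).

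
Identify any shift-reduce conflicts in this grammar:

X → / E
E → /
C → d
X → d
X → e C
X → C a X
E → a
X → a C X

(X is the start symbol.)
Augment with X' → X and build the canonical LR(0) collection (I0 = CLOSURE({[X' → . X]}), then GOTO on every symbol after a dot until no new states appear). It has 16 states:
  I0: { [C → . d], [X → . / E], [X → . C a X], [X → . a C X], [X → . d], [X → . e C], [X' → . X] }  — shift
  I1: { [E → . /], [E → . a], [X → / . E] }  — shift
  I2: { [X → C . a X] }  — shift
  I3: { [X' → X .] }  — accept
  I4: { [C → . d], [X → a . C X] }  — shift
  I5: { [C → d .], [X → d .] }  — 2 reduces
  I6: { [C → . d], [X → e . C] }  — shift
  I7: { [X → e C .] }  — reduce
  I8: { [C → d .] }  — reduce
  I9: { [C → . d], [X → . / E], [X → . C a X], [X → . a C X], [X → . d], [X → . e C], [X → a C . X] }  — shift
  I10: { [X → a C X .] }  — reduce
  I11: { [C → . d], [X → . / E], [X → . C a X], [X → . a C X], [X → . d], [X → . e C], [X → C a . X] }  — shift
  I12: { [X → C a X .] }  — reduce
  I13: { [E → / .] }  — reduce
  I14: { [X → / E .] }  — reduce
  I15: { [E → a .] }  — reduce

No state contains both a complete item and a shift item.

Answer: No shift-reduce conflicts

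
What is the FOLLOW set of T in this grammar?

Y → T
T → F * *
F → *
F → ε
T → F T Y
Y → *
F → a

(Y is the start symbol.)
To compute FOLLOW(T), find every occurrence of T on a right-hand side N → α T β: add FIRST(β) \ {ε}, and if β is empty or nullable also add FOLLOW(N). Iterate to a fixed point.

In Y → T: T is at the end, add FOLLOW(Y)
In T → F T Y: T is followed by Y, add FIRST(Y) \ {ε} = { '*', 'a' }

The FOLLOW sets referred to above (computed the same way, to a fixed point):
  FOLLOW(Y) = { $, '*', 'a' }

Taking the union: FOLLOW(T) = { $, '*', 'a' }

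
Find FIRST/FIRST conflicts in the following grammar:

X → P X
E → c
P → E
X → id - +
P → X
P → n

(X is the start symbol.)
Yes. X → P X / X → id '-' '+' on { 'id' }; P → E / P → X on { 'c' }; P → X / P → n on { 'n' }

A FIRST/FIRST conflict occurs when two productions N → α and N → β for the same non-terminal have FIRST(α) ∩ FIRST(β) ≠ ∅ (with ε ∈ FIRST of a nullable right-hand side, so two nullable alternatives also conflict).

FIRST sets of the non-terminals at (or reachable through a nullable prefix from) the front of some alternative:
  FIRST(P) = { 'c', 'id', 'n' }
  FIRST(E) = { 'c' }
  FIRST(X) = { 'c', 'id', 'n' }

Productions for X:
  X → P X: FIRST = { 'c', 'id', 'n' }
  X → id - +: FIRST = { 'id' }
Productions for P:
  P → E: FIRST = { 'c' }
  P → X: FIRST = { 'c', 'id', 'n' }
  P → n: FIRST = { 'n' }
E has only one production, so no FIRST/FIRST conflict is possible there.

Conflict for X: X → P X and X → id - +
  Overlap: { 'id' }
Conflict for P: P → E and P → X
  Overlap: { 'c' }
Conflict for P: P → X and P → n
  Overlap: { 'n' }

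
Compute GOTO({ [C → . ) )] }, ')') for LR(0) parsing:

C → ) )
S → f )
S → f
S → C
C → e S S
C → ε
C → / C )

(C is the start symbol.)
GOTO(I, ')') = CLOSURE({ [A → αX.β] : [A → α.Xβ] ∈ I, X = ')' })

Items with dot before ')', with the dot advanced:
  [C → . ) )] → [C → ) . )]
Closure adds nothing (no advanced item has the dot before a non-terminal).

GOTO = { [C → ) . )] }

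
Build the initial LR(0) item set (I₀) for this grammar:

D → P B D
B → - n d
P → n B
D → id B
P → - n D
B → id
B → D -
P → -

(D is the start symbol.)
First, augment the grammar with D' → D
I₀ = CLOSURE({ [D' → . D] }):
  [D' → . D] has the dot before D: add [D → . P B D], [D → . id B]
  [D → . P B D] has the dot before P: add [P → . n B], [P → . - n D], [P → . -]
No further items can be added.

I₀ = { [D → . P B D], [D → . id B], [D' → . D], [P → . - n D], [P → . -], [P → . n B] }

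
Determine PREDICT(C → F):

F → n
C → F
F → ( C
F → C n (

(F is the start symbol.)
{ '(', 'n' }

PREDICT(C → F) = (FIRST(RHS) \ {ε}) ∪ (FOLLOW(C) if ε ∈ FIRST(RHS), i.e. RHS ⇒* ε)
FIRST(F) = { '(', 'n' }
FIRST(F) = { '(', 'n' }
ε ∉ FIRST(F), so FOLLOW(C) is not added.
PREDICT(C → F) = { '(', 'n' }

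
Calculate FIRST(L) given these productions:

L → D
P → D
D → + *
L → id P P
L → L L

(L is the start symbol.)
{ '+', 'id' }

FIRST sets of the other non-terminals involved (by the same procedure, iterated to a fixed point):
  FIRST(D) = { '+' }

From L → D:
  - D is a non-terminal: add FIRST(D) \ {ε} = { '+' }
    D is not nullable, so stop
From L → id P P:
  - id is a terminal: add 'id' and stop
From L → L L:
  - L is the symbol being defined: contributes nothing new
    L is not nullable, so stop

Collecting: FIRST(L) = { '+', 'id' }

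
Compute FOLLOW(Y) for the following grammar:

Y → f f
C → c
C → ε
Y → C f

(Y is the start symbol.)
{ $ }

To compute FOLLOW(Y), find every occurrence of Y on a right-hand side N → α Y β: add FIRST(β) \ {ε}, and if β is empty or nullable also add FOLLOW(N). Iterate to a fixed point.

Y is the start symbol, so $ ∈ FOLLOW(Y).
Y does not occur on any right-hand side.

Taking the union: FOLLOW(Y) = { $ }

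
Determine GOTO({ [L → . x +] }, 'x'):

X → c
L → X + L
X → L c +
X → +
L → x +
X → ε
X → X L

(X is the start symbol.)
GOTO(I, 'x') = CLOSURE({ [A → αX.β] : [A → α.Xβ] ∈ I, X = 'x' })

Items with dot before 'x', with the dot advanced:
  [L → . x +] → [L → x . +]
Closure adds nothing (no advanced item has the dot before a non-terminal).

GOTO = { [L → x . +] }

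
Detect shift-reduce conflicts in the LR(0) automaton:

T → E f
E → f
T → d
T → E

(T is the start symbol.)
A shift-reduce conflict occurs when an LR(0) state has both:
  - a complete (reduce) item [A → α .] (dot at the end), and
  - a shift item [B → β . c γ] (dot before a terminal).

Augment with T' → T and build the canonical LR(0) collection (I0 = CLOSURE({[T' → . T]}), then GOTO on every symbol after a dot until no new states appear). It has 6 states:
  I0: { [E → . f], [T → . E f], [T → . E], [T → . d], [T' → . T] }  — shift
  I1: { [T → E . f], [T → E .] }  — shift, reduce
  I2: { [T' → T .] }  — accept
  I3: { [T → d .] }  — reduce
  I4: { [E → f .] }  — reduce
  I5: { [T → E f .] }  — reduce

I1 contains reduce item [T → E .] and shift item [T → E . f] — shift-reduce conflict.

Answer: Yes — I1: [T → E .] vs [T → E . f]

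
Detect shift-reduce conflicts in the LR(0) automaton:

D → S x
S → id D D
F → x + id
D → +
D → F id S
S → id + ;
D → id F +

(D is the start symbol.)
A shift-reduce conflict occurs when an LR(0) state has both:
  - a complete (reduce) item [A → α .] (dot at the end), and
  - a shift item [B → β . c γ] (dot before a terminal).

Augment with D' → D and build the canonical LR(0) collection (I0 = CLOSURE({[D' → . D]}), then GOTO on every symbol after a dot until no new states appear). It has 19 states:
  I0: { [D → . +], [D → . F id S], [D → . S x], [D → . id F +], [D' → . D], [F → . x + id], [S → . id + ;], [S → . id D D] }  — shift
  I1: { [D → + .] }  — reduce
  I2: { [D' → D .] }  — accept
  I3: { [D → F . id S] }  — shift
  I4: { [D → S . x] }  — shift
  I5: { [D → . +], [D → . F id S], [D → . S x], [D → . id F +], [D → id . F +], [F → . x + id], [S → . id + ;], [S → . id D D], [S → id . + ;], [S → id . D D] }  — shift
  I6: { [F → x . + id] }  — shift
  I7: { [F → x + . id] }  — shift
  I8: { [F → x + id .] }  — reduce
  I9: { [D → + .], [S → id + . ;] }  — shift, reduce
  I10: { [D → . +], [D → . F id S], [D → . S x], [D → . id F +], [F → . x + id], [S → . id + ;], [S → . id D D], [S → id D . D] }  — shift
  I11: { [D → F . id S], [D → id F . +] }  — shift
  I12: { [D → id F + .] }  — reduce
  I13: { [D → F id . S], [S → . id + ;], [S → . id D D] }  — shift
  I14: { [D → F id S .] }  — reduce
  I15: { [D → . +], [D → . F id S], [D → . S x], [D → . id F +], [F → . x + id], [S → . id + ;], [S → . id D D], [S → id . + ;], [S → id . D D] }  — shift
  I16: { [S → id D D .] }  — reduce
  I17: { [S → id + ; .] }  — reduce
  I18: { [D → S x .] }  — reduce

I9 contains reduce item [D → + .] and shift item [S → id + . ;] — shift-reduce conflict.

Answer: Yes — I9: [D → + .] vs [S → id + . ;]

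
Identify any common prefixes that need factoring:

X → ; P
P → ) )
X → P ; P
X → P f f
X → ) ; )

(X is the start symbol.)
Left-factoring is needed when two productions for the same non-terminal
share a common prefix on the right-hand side.

Productions for X:
  X → ; P
  X → P ; P
  X → P f f
  X → ) ; )

Found common prefix 'P' in productions for X

Answer: Yes, X has productions with common prefix 'P'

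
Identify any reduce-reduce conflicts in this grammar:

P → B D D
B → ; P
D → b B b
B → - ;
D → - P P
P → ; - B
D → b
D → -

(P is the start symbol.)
No reduce-reduce conflicts

A reduce-reduce conflict occurs when an LR(0) state has two complete items [A → α .] and [B → β .] — both call for a reduction, and with no lookahead the parser cannot choose between them.

Augment with P' → P and build the canonical LR(0) collection (I0 = CLOSURE({[P' → . P]}), then GOTO on every symbol after a dot until no new states appear). It has 19 states:
  I0: { [B → . - ;], [B → . ; P], [P → . ; - B], [P → . B D D], [P' → . P] }  — shift
  I1: { [B → - . ;] }  — shift
  I2: { [B → . - ;], [B → . ; P], [B → ; . P], [P → . ; - B], [P → . B D D], [P → ; . - B] }  — shift
  I3: { [D → . - P P], [D → . -], [D → . b B b], [D → . b], [P → B . D D] }  — shift
  I4: { [P' → P .] }  — accept
  I5: { [B → . - ;], [B → . ; P], [D → - . P P], [D → - .], [P → . ; - B], [P → . B D D] }  — shift, reduce
  I6: { [D → . - P P], [D → . -], [D → . b B b], [D → . b], [P → B D . D] }  — shift
  I7: { [B → . - ;], [B → . ; P], [D → b . B b], [D → b .] }  — shift, reduce
  I8: { [B → . - ;], [B → . ; P], [B → ; . P], [P → . ; - B], [P → . B D D] }  — shift
  I9: { [D → b B . b] }  — shift
  I10: { [D → b B b .] }  — reduce
  I11: { [B → ; P .] }  — reduce
  I12: { [P → B D D .] }  — reduce
  I13: { [B → . - ;], [B → . ; P], [D → - P . P], [P → . ; - B], [P → . B D D] }  — shift
  I14: { [D → - P P .] }  — reduce
  I15: { [B → - . ;], [B → . - ;], [B → . ; P], [P → ; - . B] }  — shift
  I16: { [B → - ; .], [B → . - ;], [B → . ; P], [B → ; . P], [P → . ; - B], [P → . B D D] }  — shift, reduce
  I17: { [P → ; - B .] }  — reduce
  I18: { [B → - ; .] }  — reduce

No state contains more than one complete item.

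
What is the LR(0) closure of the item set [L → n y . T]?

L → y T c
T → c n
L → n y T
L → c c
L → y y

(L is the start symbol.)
{ [L → n y . T], [T → . c n] }

To compute CLOSURE, for each item [A → α.Bβ] where B is a non-terminal, add [B → .γ] for all productions B → γ; repeat for the newly added items until nothing changes.

Start with: [L → n y . T]
  [L → n y . T] has the dot before T: add [T → . c n]
No further items can be added.

CLOSURE = { [L → n y . T], [T → . c n] }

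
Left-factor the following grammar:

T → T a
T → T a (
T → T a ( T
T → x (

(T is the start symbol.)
T → T a T'
T' → ε
T' → ( T''
T'' → ε
T'' → T
T → x (

Left-factoring transforms A → αβ₁ | αβ₂ into A → αA' and A' → β₁ | β₂
(α is the longest common prefix among the alternatives). Repeat until
no nonterminal has two alternatives with a common prefix.

Round 1: T has alternatives sharing prefix 'T a'. Introduce T': T → T a T'
  Add: T' → ε
  Add: T' → (
  Add: T' → ( T

Round 2: T' has alternatives sharing prefix '('. Introduce T'': T' → ( T''
  Add: T'' → ε
  Add: T'' → T

No remaining common prefixes — done.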